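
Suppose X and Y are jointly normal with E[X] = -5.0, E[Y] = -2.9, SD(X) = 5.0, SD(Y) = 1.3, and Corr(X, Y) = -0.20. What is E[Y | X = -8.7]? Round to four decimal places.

For a bivariate normal, E[Y | X=x] = μ_Y + ρ·(σ_Y/σ_X)·(x − μ_X).
E[Y | X=-8.7] = -2.9 + (-0.20)·(1.3/5.0)·(-8.7 − (-5.0)) = -2.9 + (-0.052)·(-3.7) = -2.7076.

-2.7076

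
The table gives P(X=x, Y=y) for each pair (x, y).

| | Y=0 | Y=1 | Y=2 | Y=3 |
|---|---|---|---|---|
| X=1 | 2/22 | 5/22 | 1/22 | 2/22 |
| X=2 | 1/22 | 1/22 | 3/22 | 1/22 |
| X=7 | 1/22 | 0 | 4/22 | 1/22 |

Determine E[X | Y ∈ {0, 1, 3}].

P(Y ∈ {0, 1, 3}) = 7/11.
Σ X·P over the event = 1·(2/22) + 1·(5/22) + 1·(2/22) + 2·(1/22) + 2·(1/22) + 2·(1/22) + 7·(1/22) + 7·(1/22) = 29/22.
E[X | Y ∈ {0, 1, 3}] = (29/22) / (7/11) = 29/14.

29/14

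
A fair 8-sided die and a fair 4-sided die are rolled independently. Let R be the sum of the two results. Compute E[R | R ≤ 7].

46/9

P(R ≤ 7) = 9/16.
Σ over the event: 2·1/32 + 3·1/16 + 4·3/32 + 5·1/8 + 6·1/8 + 7·1/8 = 23/8.
E[R | R ≤ 7] = (23/8) / (9/16) = 46/9.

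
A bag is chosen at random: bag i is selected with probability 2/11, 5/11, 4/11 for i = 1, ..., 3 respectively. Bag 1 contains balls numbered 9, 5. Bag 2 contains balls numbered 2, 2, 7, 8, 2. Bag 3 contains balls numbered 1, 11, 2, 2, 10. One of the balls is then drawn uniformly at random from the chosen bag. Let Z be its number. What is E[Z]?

E[Z | bag 1] = (9+5)/2 = 7.
E[Z | bag 2] = (2+2+7+8+2)/5 = 21/5.
E[Z | bag 3] = (1+11+2+2+10)/5 = 26/5.
E[Z] = (2/11)·(7) + (5/11)·(21/5) + (4/11)·(26/5) = 279/55.

279/55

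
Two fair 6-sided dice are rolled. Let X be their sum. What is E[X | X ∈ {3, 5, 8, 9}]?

P(X ∈ {3, 5, 8, 9}) = 5/12.
Σ over the event: 3·1/18 + 5·1/9 + 8·5/36 + 9·1/9 = 17/6.
E[X | X ∈ {3, 5, 8, 9}] = (17/6) / (5/12) = 34/5.

34/5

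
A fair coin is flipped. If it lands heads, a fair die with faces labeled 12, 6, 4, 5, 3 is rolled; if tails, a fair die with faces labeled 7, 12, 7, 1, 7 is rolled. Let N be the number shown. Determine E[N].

E[N | heads] = (12+6+4+5+3)/5 = 6.
E[N | tails] = (7+12+7+1+7)/5 = 34/5.
E[N] = (1/2)·(6) + (1/2)·(34/5) = 32/5.

32/5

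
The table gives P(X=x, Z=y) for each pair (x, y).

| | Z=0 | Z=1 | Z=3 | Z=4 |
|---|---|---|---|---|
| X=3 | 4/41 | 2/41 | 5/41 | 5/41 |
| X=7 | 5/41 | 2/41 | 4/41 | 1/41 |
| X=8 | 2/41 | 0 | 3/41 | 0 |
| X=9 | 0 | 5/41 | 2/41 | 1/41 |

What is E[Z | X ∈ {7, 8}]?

27/17

P(X ∈ {7, 8}) = 17/41.
Σ Z·P over the event = 0·(5/41) + 1·(2/41) + 3·(4/41) + 4·(1/41) + 0·(2/41) + 3·(3/41) = 27/41.
E[Z | X ∈ {7, 8}] = (27/41) / (17/41) = 27/17.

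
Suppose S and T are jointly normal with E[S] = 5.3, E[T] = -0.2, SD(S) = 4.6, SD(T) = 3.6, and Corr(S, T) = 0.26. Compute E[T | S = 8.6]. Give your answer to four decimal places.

For a bivariate normal, E[T | S=x] = μ_T + ρ·(σ_T/σ_S)·(x − μ_S).
E[T | S=8.6] = -0.2 + (0.26)·(3.6/4.6)·(8.6 − (5.3)) = -0.2 + (0.20348)·(3.3) = 0.4715.

0.4715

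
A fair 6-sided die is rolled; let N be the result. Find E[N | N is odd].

3

Given N is odd, N is equally likely to be any of {1, 3, 5}.
E[N | N is odd] = (1 + 3 + 5) / 3 = 3.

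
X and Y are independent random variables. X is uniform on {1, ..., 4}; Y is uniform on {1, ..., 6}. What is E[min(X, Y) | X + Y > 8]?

Outcomes with X + Y > 8: (3,6), (4,5), (4,6), each with probability 1/24.
E[min(X, Y) | X + Y > 8] = (3 + 4 + 4) / 3 = 11/3.

11/3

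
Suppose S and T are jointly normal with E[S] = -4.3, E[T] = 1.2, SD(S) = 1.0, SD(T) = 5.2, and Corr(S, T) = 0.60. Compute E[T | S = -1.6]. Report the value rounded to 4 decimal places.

The regression of T on S has slope ρ·σ_T/σ_S and passes through (μ_S, μ_T).
E[T | S=-1.6] = 1.2 + (0.60)·(5.2/1.0)·(-1.6 − (-4.3)) = 1.2 + (3.12)·(2.7) = 9.6240.

9.6240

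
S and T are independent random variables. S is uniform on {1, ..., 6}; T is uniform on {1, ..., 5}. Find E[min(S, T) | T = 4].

Outcomes with T = 4: (1,4), (2,4), (3,4), (4,4), (5,4), (6,4), each with probability 1/30.
E[min(S, T) | T = 4] = (1 + 2 + 3 + 4 + 4 + 4) / 6 = 3.

3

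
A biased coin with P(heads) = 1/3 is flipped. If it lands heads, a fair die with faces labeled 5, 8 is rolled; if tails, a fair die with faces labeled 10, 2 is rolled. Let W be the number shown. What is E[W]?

37/6

E[W | heads] = (5+8)/2 = 13/2.
E[W | tails] = (10+2)/2 = 6.
E[W] = (1/3)·(13/2) + (2/3)·(6) = 37/6.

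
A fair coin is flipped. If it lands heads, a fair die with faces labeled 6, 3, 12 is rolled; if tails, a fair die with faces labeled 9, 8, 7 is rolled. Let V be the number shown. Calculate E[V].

E[V | heads] = (6+3+12)/3 = 7.
E[V | tails] = (9+8+7)/3 = 8.
By the law of total expectation,
E[V] = (1/2)·(7) + (1/2)·(8) = 15/2.

15/2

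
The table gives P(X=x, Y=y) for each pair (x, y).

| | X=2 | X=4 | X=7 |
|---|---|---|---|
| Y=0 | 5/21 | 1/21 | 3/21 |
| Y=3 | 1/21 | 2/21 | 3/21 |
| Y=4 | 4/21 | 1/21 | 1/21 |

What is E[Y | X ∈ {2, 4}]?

29/14

P(X ∈ {2, 4}) = 2/3.
Σ Y·P over the event = 0·(5/21) + 3·(1/21) + 4·(4/21) + 0·(1/21) + 3·(2/21) + 4·(1/21) = 29/21.
E[Y | X ∈ {2, 4}] = (29/21) / (2/3) = 29/14.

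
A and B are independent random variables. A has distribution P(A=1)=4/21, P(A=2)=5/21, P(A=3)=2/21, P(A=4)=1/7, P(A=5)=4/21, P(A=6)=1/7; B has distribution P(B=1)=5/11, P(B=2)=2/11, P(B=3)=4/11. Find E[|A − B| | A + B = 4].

P(A + B = 4) = 12/77.
Summing |A−B|·P(x,y) over outcomes with A + B = 4 gives 52/231.
E[|A − B| | A + B = 4] = (52/231) / (12/77) = 13/9.

13/9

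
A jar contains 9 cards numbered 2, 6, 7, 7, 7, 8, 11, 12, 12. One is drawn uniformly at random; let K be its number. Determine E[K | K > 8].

P(K > 8) = 1/3.
Σ over the event: 11·1/9 + 12·2/9 = 35/9.
E[K | K > 8] = (35/9) / (1/3) = 35/3.

35/3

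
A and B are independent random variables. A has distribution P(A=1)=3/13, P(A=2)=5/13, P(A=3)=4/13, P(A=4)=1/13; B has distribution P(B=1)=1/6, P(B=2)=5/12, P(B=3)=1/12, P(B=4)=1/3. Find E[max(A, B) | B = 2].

32/13

P(B = 2) = 5/12.
Summing max(A,B)·P(x,y) over outcomes with B = 2 gives 40/39.
E[max(A, B) | B = 2] = (40/39) / (5/12) = 32/13.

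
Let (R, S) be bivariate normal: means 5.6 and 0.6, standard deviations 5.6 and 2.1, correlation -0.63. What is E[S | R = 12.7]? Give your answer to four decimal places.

-1.0774

For a bivariate normal, E[S | R=x] = μ_S + ρ·(σ_S/σ_R)·(x − μ_R).
E[S | R=12.7] = 0.6 + (-0.63)·(2.1/5.6)·(12.7 − (5.6)) = 0.6 + (-0.23625)·(7.1) = -1.0774.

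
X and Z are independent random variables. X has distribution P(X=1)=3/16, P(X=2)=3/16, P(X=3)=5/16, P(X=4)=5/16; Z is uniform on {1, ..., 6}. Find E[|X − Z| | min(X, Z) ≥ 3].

P(min(X, Z) ≥ 3) = 5/12.
Summing |X−Z|·P(x,y) over outcomes with min(X, Z) ≥ 3 gives 25/48.
E[|X − Z| | min(X, Z) ≥ 3] = (25/48) / (5/12) = 5/4.

5/4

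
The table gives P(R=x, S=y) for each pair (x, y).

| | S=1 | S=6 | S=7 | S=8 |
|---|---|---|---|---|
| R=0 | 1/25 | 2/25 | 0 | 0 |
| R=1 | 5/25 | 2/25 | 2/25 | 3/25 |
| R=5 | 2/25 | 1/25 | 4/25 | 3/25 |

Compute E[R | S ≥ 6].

47/17

P(S ≥ 6) = 17/25.
Σ R·P over the event = 0·(2/25) + 1·(2/25) + 1·(2/25) + 1·(3/25) + 5·(1/25) + 5·(4/25) + 5·(3/25) = 47/25.
E[R | S ≥ 6] = (47/25) / (17/25) = 47/17.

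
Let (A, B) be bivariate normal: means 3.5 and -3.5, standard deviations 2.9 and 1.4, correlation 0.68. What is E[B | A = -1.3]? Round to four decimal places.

-5.0757

E[B | A=x] = μ_B + ρ(σ_B/σ_A)(x − μ_A) for jointly normal variables.
E[B | A=-1.3] = -3.5 + (0.68)·(1.4/2.9)·(-1.3 − (3.5)) = -3.5 + (0.32828)·(-4.8) = -5.0757.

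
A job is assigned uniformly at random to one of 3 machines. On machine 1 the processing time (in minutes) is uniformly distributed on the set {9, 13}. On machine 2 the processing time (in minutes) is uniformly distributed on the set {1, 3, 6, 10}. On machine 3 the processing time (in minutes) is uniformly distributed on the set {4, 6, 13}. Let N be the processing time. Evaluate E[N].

E[N | machine 1] = (9+13)/2 = 11.
E[N | machine 2] = (1+3+6+10)/4 = 5.
E[N | machine 3] = (4+6+13)/3 = 23/3.
E[N] = (1/3)·(11) + (1/3)·(5) + (1/3)·(23/3) = 71/9.

71/9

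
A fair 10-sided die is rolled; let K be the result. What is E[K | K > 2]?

13/2

Given K > 2, K is equally likely to be any of {3, 4, 5, 6, 7, 8, 9, 10}.
E[K | K > 2] = (3 + 4 + 5 + 6 + 7 + 8 + 9 + 10) / 8 = 13/2.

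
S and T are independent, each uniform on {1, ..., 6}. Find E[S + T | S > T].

P(S > T) = 5/12.
Summing (S+T)·P(x,y) over outcomes with S > T gives 35/12.
E[S + T | S > T] = (35/12) / (5/12) = 7.

7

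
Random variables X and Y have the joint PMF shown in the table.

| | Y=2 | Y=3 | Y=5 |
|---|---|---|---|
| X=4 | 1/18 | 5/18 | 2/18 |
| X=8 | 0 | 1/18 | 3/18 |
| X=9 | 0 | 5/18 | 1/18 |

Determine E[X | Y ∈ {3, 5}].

114/17

P(Y ∈ {3, 5}) = 17/18.
Σ X·P over the event = 4·(5/18) + 4·(2/18) + 8·(1/18) + 8·(3/18) + 9·(5/18) + 9·(1/18) = 19/3.
E[X | Y ∈ {3, 5}] = (19/3) / (17/18) = 114/17.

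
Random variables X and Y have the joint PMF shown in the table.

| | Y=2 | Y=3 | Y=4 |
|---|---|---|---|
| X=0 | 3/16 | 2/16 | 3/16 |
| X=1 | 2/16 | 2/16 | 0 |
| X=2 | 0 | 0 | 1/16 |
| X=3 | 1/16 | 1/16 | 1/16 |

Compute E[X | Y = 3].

P(Y = 3) = 5/16.
Σ X·P over the event = 0·(2/16) + 1·(2/16) + 3·(1/16) = 5/16.
E[X | Y = 3] = (5/16) / (5/16) = 1.

1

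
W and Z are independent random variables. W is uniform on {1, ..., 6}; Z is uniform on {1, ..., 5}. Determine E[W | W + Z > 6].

14/3

P(W + Z > 6) = 1/2.
Summing W·P(x,y) over outcomes with W + Z > 6 gives 7/3.
E[W | W + Z > 6] = (7/3) / (1/2) = 14/3.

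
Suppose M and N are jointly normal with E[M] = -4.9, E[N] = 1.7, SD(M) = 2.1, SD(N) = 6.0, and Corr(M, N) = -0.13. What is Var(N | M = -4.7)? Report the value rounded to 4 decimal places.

35.3916

The conditional variance in a bivariate normal is σ_N²(1 − ρ²), independent of x.
Var(N | M=-4.7) = (6.0)²·(1 − (-0.13)²) = 36·0.9831 = 35.3916.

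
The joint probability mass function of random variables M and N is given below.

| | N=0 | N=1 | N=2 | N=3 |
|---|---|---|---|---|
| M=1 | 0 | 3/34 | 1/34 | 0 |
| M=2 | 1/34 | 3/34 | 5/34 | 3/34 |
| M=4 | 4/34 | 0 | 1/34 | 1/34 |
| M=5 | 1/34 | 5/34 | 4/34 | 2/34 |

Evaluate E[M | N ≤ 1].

P(N ≤ 1) = 1/2.
Σ M·P over the event = 1·(3/34) + 2·(1/34) + 2·(3/34) + 4·(4/34) + 5·(1/34) + 5·(5/34) = 57/34.
E[M | N ≤ 1] = (57/34) / (1/2) = 57/17.

57/17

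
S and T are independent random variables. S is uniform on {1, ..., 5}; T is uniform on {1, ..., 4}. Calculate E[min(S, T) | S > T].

P(S > T) = 1/2.
Summing min(S,T)·P(x,y) over outcomes with S > T gives 1.
E[min(S, T) | S > T] = (1) / (1/2) = 2.

2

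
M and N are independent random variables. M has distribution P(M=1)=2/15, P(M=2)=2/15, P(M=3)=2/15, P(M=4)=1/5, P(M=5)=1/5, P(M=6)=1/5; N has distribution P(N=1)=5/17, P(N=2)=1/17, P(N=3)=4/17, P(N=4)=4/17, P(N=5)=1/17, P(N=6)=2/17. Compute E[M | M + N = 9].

156/31

P(M + N = 9) = 31/255.
Summing M·P(x,y) over outcomes with M + N = 9 gives 52/85.
E[M | M + N = 9] = (52/85) / (31/255) = 156/31.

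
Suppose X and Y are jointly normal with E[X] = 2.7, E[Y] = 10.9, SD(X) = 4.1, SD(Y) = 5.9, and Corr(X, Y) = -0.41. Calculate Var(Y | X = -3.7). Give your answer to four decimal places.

28.9584

Var(Y | X=x) = (1 − ρ²)·σ_Y².
Var(Y | X=-3.7) = (5.9)²·(1 − (-0.41)²) = 34.81·0.8319 = 28.9584.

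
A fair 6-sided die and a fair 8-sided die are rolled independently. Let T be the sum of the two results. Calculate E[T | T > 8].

32/3

P(T > 8) = 7/16.
Σ over the event: 9·1/8 + 10·5/48 + 11·1/12 + 12·1/16 + 13·1/24 + 14·1/48 = 14/3.
E[T | T > 8] = (14/3) / (7/16) = 32/3.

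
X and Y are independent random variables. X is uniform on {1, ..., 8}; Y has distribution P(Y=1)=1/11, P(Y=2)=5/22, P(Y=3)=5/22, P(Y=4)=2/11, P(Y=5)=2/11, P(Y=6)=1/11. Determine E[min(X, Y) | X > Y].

297/101

P(X > Y) = 101/176.
Summing min(X,Y)·P(x,y) over outcomes with X > Y gives 27/16.
E[min(X, Y) | X > Y] = (27/16) / (101/176) = 297/101.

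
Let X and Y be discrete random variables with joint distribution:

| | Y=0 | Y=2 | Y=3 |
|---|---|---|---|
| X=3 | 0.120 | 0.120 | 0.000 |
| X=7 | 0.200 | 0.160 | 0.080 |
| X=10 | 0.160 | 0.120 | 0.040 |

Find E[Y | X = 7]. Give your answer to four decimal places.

1.2727

P(X = 7) = 0.440.
Σ Y·P over the event = 0·(0.200) + 2·(0.160) + 3·(0.080) = 0.560.
E[Y | X = 7] = (0.560) / (0.440) = 1.2727.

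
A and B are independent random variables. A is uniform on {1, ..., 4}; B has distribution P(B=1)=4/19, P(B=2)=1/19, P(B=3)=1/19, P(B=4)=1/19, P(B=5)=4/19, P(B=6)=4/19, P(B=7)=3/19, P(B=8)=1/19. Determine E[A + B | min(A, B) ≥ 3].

P(min(A, B) ≥ 3) = 7/19.
Summing (A+B)·P(x,y) over outcomes with min(A, B) ≥ 3 gives 129/38.
E[A + B | min(A, B) ≥ 3] = (129/38) / (7/19) = 129/14.

129/14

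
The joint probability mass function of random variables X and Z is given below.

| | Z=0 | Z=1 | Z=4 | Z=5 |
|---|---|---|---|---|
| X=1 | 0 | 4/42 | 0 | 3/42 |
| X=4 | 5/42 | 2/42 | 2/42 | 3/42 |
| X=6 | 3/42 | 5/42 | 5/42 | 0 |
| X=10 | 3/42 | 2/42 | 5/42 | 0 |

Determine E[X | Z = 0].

P(Z = 0) = 11/42.
Σ X·P over the event = 4·(5/42) + 6·(3/42) + 10·(3/42) = 34/21.
E[X | Z = 0] = (34/21) / (11/42) = 68/11.

68/11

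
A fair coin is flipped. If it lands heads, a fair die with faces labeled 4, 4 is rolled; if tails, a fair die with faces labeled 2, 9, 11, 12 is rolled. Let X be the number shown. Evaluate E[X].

E[X | heads] = (4+4)/2 = 4.
E[X | tails] = (2+9+11+12)/4 = 17/2.
E[X] = (1/2)·(4) + (1/2)·(17/2) = 25/4.

25/4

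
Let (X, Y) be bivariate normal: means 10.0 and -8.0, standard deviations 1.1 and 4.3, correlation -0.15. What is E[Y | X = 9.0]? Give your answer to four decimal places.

-7.4136

The regression of Y on X has slope ρ·σ_Y/σ_X and passes through (μ_X, μ_Y).
E[Y | X=9.0] = -8.0 + (-0.15)·(4.3/1.1)·(9.0 − (10.0)) = -8.0 + (-0.58636)·(-1) = -7.4136.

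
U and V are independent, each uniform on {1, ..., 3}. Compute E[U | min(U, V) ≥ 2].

5/2

Outcomes with min(U, V) ≥ 2: (2,2), (2,3), (3,2), (3,3), each with probability 1/9.
E[U | min(U, V) ≥ 2] = (2 + 2 + 3 + 3) / 4 = 5/2.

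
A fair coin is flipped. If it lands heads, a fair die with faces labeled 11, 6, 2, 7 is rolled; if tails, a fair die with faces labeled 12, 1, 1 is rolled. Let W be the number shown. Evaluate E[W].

67/12

E[W | heads] = (11+6+2+7)/4 = 13/2.
E[W | tails] = (12+1+1)/3 = 14/3.
By the law of total expectation,
E[W] = (1/2)·(13/2) + (1/2)·(14/3) = 67/12.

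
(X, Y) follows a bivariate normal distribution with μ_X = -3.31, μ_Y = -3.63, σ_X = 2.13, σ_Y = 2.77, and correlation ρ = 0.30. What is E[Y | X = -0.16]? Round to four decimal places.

For a bivariate normal, E[Y | X=x] = μ_Y + ρ·(σ_Y/σ_X)·(x − μ_X).
E[Y | X=-0.16] = -3.63 + (0.30)·(2.77/2.13)·(-0.16 − (-3.31)) = -3.63 + (0.39014)·(3.15) = -2.4011.

-2.4011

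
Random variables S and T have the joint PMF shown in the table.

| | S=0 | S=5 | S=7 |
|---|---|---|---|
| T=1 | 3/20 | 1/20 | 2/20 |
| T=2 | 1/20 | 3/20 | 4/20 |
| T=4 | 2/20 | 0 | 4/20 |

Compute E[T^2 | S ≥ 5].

95/14

P(S ≥ 5) = 7/10.
Summing T^2·P(S=x,T=y) over the conditioning event gives 19/4.
E[T^2 | S ≥ 5] = (19/4) / (7/10) = 95/14.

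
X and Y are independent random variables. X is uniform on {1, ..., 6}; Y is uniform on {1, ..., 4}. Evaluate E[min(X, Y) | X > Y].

15/7

P(X > Y) = 7/12.
Summing min(X,Y)·P(x,y) over outcomes with X > Y gives 5/4.
E[min(X, Y) | X > Y] = (5/4) / (7/12) = 15/7.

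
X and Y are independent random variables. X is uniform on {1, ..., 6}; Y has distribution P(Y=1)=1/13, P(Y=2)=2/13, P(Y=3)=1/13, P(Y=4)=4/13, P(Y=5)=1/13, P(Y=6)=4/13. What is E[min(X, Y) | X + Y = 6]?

P(X + Y = 6) = 3/26.
Summing min(X,Y)·P(x,y) over outcomes with X + Y = 6 gives 17/78.
E[min(X, Y) | X + Y = 6] = (17/78) / (3/26) = 17/9.

17/9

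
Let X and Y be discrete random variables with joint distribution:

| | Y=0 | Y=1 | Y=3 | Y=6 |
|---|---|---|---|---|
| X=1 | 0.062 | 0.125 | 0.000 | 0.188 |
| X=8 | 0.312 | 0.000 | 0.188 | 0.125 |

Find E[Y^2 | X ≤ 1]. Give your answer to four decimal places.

P(X ≤ 1) = 0.375.
Summing Y^2·P(X=x,Y=y) over the conditioning event gives 6.893.
E[Y^2 | X ≤ 1] = (6.893) / (0.375) = 18.3813.

18.3813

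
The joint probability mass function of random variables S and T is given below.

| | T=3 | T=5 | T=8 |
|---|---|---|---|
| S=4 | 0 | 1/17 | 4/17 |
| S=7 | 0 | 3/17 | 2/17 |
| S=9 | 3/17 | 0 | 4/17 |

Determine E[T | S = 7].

P(S = 7) = 5/17.
Σ T·P over the event = 5·(3/17) + 8·(2/17) = 31/17.
E[T | S = 7] = (31/17) / (5/17) = 31/5.

31/5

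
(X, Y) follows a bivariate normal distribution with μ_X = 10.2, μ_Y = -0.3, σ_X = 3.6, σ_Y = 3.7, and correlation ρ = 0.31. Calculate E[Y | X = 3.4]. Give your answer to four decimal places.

-2.4666

E[Y | X=x] = μ_Y + ρ(σ_Y/σ_X)(x − μ_X) for jointly normal variables.
E[Y | X=3.4] = -0.3 + (0.31)·(3.7/3.6)·(3.4 − (10.2)) = -0.3 + (0.318611)·(-6.8) = -2.4666.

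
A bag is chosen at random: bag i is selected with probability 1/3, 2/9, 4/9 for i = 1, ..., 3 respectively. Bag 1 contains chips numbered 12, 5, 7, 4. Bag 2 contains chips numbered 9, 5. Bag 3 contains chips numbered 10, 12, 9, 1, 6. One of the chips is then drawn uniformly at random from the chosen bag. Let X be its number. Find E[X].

109/15

E[X | bag 1] = (12+5+7+4)/4 = 7.
E[X | bag 2] = (9+5)/2 = 7.
E[X | bag 3] = (10+12+9+1+6)/5 = 38/5.
By the law of total expectation,
E[X] = (1/3)·(7) + (2/9)·(7) + (4/9)·(38/5) = 109/15.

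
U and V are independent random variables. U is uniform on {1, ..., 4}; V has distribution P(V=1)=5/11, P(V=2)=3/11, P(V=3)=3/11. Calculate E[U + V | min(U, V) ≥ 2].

11/2

P(min(U, V) ≥ 2) = 9/22.
Summing (U+V)·P(x,y) over outcomes with min(U, V) ≥ 2 gives 9/4.
E[U + V | min(U, V) ≥ 2] = (9/4) / (9/22) = 11/2.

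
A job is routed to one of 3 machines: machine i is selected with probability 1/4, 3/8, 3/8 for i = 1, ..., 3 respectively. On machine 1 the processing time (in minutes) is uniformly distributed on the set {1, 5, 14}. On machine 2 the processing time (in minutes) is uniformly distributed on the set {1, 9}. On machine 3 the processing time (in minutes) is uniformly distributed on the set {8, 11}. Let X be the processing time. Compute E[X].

E[X | machine 1] = (1+5+14)/3 = 20/3.
E[X | machine 2] = (1+9)/2 = 5.
E[X | machine 3] = (8+11)/2 = 19/2.
E[X] = (1/4)·(20/3) + (3/8)·(5) + (3/8)·(19/2) = 341/48.

341/48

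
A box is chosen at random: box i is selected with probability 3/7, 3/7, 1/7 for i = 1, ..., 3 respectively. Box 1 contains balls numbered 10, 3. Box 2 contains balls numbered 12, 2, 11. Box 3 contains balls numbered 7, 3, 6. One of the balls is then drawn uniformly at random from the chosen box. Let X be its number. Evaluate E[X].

299/42

E[X | box 1] = (10+3)/2 = 13/2.
E[X | box 2] = (12+2+11)/3 = 25/3.
E[X | box 3] = (7+3+6)/3 = 16/3.
E[X] = (3/7)·(13/2) + (3/7)·(25/3) + (1/7)·(16/3) = 299/42.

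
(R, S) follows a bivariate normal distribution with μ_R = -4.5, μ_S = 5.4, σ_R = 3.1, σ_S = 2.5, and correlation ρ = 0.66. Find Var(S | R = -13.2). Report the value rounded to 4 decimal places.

3.5275

Var(S | R=x) = (1 − ρ²)·σ_S².
Var(S | R=-13.2) = (2.5)²·(1 − (0.66)²) = 6.25·0.5644 = 3.5275.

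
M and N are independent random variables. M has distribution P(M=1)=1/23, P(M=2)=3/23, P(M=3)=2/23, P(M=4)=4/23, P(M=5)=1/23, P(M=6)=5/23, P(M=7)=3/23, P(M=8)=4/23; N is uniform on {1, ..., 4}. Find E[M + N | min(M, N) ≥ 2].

91/11

P(min(M, N) ≥ 2) = 33/46.
Summing (M+N)·P(x,y) over outcomes with min(M, N) ≥ 2 gives 273/46.
E[M + N | min(M, N) ≥ 2] = (273/46) / (33/46) = 91/11.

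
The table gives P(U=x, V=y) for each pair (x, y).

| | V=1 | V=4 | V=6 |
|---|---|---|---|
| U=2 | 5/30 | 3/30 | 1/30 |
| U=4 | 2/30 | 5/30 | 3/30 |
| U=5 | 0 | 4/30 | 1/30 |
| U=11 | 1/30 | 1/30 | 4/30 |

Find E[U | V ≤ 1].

P(V ≤ 1) = 4/15.
Σ U·P over the event = 2·(5/30) + 4·(2/30) + 11·(1/30) = 29/30.
E[U | V ≤ 1] = (29/30) / (4/15) = 29/8.

29/8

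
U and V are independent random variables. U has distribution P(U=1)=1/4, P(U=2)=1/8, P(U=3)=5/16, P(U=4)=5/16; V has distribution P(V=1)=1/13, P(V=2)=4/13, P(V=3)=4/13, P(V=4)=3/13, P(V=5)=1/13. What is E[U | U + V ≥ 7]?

P(U + V ≥ 7) = 31/104.
Summing U·P(x,y) over outcomes with U + V ≥ 7 gives 14/13.
E[U | U + V ≥ 7] = (14/13) / (31/104) = 112/31.

112/31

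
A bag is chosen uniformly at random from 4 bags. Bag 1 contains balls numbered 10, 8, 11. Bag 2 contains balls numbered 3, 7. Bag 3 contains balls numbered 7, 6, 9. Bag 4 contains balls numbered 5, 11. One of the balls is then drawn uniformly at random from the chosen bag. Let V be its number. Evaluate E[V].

E[V | bag 1] = (10+8+11)/3 = 29/3.
E[V | bag 2] = (3+7)/2 = 5.
E[V | bag 3] = (7+6+9)/3 = 22/3.
E[V | bag 4] = (5+11)/2 = 8.
By the law of total expectation,
E[V] = (1/4)·(29/3) + (1/4)·(5) + (1/4)·(22/3) + (1/4)·(8) = 15/2.

15/2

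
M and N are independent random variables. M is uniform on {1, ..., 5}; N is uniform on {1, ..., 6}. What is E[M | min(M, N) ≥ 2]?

P(min(M, N) ≥ 2) = 2/3.
Summing M·P(x,y) over outcomes with min(M, N) ≥ 2 gives 7/3.
E[M | min(M, N) ≥ 2] = (7/3) / (2/3) = 7/2.

7/2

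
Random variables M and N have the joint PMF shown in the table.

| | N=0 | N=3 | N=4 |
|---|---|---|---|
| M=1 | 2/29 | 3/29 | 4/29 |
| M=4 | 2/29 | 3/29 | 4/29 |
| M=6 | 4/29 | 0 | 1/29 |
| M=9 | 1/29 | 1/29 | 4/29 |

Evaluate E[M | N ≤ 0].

43/9

P(N ≤ 0) = 9/29.
Σ M·P over the event = 1·(2/29) + 4·(2/29) + 6·(4/29) + 9·(1/29) = 43/29.
E[M | N ≤ 0] = (43/29) / (9/29) = 43/9.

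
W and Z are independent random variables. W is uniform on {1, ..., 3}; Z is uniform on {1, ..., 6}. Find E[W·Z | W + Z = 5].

Outcomes with W + Z = 5: (1,4), (2,3), (3,2), each with probability 1/18.
E[W·Z | W + Z = 5] = (4 + 6 + 6) / 3 = 16/3.

16/3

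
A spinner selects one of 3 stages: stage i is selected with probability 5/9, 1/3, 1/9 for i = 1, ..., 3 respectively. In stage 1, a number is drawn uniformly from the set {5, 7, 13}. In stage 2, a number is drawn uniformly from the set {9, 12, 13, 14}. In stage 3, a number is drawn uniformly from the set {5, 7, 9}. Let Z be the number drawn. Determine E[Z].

E[Z | stage 1] = (5+7+13)/3 = 25/3.
E[Z | stage 2] = (9+12+13+14)/4 = 12.
E[Z | stage 3] = (5+7+9)/3 = 7.
By the law of total expectation,
E[Z] = (5/9)·(25/3) + (1/3)·(12) + (1/9)·(7) = 254/27.

254/27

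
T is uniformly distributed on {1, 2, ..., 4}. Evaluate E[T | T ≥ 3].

7/2

Given T ≥ 3, T is equally likely to be any of {3, 4}.
E[T | T ≥ 3] = (3 + 4) / 2 = 7/2.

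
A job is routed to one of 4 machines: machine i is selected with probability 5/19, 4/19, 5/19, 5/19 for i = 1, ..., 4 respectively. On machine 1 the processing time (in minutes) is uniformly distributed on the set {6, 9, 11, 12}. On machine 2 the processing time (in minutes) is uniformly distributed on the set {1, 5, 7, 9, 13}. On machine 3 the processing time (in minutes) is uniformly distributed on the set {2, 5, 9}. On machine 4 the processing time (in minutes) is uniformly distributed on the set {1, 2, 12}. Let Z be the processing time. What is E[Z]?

763/114

E[Z | machine 1] = (6+9+11+12)/4 = 19/2.
E[Z | machine 2] = (1+5+7+9+13)/5 = 7.
E[Z | machine 3] = (2+5+9)/3 = 16/3.
E[Z | machine 4] = (1+2+12)/3 = 5.
E[Z] = (5/19)·(19/2) + (4/19)·(7) + (5/19)·(16/3) + (5/19)·(5) = 763/114.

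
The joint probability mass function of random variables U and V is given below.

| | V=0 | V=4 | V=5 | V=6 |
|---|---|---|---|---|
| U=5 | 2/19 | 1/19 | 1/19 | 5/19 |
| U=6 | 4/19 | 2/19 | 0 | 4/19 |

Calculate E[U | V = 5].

P(V = 5) = 1/19.
Σ U·P over the event = 5·(1/19) = 5/19.
E[U | V = 5] = (5/19) / (1/19) = 5.

5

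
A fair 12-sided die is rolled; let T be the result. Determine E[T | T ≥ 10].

Given T ≥ 10, T is equally likely to be any of {10, 11, 12}.
E[T | T ≥ 10] = (10 + 11 + 12) / 3 = 11.

11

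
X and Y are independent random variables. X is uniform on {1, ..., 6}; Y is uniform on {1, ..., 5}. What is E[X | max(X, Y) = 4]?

22/7

Outcomes with max(X, Y) = 4: (1,4), (2,4), (3,4), (4,1), (4,2), (4,3), (4,4), each with probability 1/30.
E[X | max(X, Y) = 4] = (1 + 2 + 3 + 4 + 4 + 4 + 4) / 7 = 22/7.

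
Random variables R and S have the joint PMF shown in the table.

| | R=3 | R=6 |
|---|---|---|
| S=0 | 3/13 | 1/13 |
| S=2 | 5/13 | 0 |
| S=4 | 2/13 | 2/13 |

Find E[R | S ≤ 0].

P(S ≤ 0) = 4/13.
Σ R·P over the event = 3·(3/13) + 6·(1/13) = 15/13.
E[R | S ≤ 0] = (15/13) / (4/13) = 15/4.

15/4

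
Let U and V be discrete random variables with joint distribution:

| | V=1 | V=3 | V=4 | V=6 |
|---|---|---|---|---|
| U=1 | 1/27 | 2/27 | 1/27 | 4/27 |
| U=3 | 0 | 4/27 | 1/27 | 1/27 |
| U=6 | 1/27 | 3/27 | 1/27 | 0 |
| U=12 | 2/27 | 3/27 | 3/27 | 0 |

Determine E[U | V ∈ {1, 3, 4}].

145/22

P(V ∈ {1, 3, 4}) = 22/27.
Summing U·P(U=x,V=y) over the conditioning event gives 145/27.
E[U | V ∈ {1, 3, 4}] = (145/27) / (22/27) = 145/22.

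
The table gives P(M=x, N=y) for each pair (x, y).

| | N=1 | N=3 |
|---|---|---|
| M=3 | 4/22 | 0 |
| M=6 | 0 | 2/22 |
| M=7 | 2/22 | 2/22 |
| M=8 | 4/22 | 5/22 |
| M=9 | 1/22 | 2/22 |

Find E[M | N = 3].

84/11

P(N = 3) = 1/2.
Σ M·P over the event = 6·(2/22) + 7·(2/22) + 8·(5/22) + 9·(2/22) = 42/11.
E[M | N = 3] = (42/11) / (1/2) = 84/11.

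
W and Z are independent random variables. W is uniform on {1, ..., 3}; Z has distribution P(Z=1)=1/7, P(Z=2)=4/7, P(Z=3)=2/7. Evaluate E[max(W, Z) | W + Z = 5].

3

P(W + Z = 5) = 2/7.
Summing max(W,Z)·P(x,y) over outcomes with W + Z = 5 gives 6/7.
E[max(W, Z) | W + Z = 5] = (6/7) / (2/7) = 3.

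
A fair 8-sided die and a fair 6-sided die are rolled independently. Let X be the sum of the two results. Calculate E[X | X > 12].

P(X > 12) = 1/16.
Σ over the event: 13·1/24 + 14·1/48 = 5/6.
E[X | X > 12] = (5/6) / (1/16) = 40/3.

40/3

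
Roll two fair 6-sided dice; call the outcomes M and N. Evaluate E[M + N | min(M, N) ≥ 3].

P(min(M, N) ≥ 3) = 4/9.
Summing (M+N)·P(x,y) over outcomes with min(M, N) ≥ 3 gives 4.
E[M + N | min(M, N) ≥ 3] = (4) / (4/9) = 9.

9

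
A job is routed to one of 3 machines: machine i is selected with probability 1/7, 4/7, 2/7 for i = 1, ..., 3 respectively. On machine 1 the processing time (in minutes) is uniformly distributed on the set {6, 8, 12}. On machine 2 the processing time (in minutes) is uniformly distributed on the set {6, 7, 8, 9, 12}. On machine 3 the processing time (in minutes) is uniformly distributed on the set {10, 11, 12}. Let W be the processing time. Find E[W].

E[W | machine 1] = (6+8+12)/3 = 26/3.
E[W | machine 2] = (6+7+8+9+12)/5 = 42/5.
E[W | machine 3] = (10+11+12)/3 = 11.
By the law of total expectation,
E[W] = (1/7)·(26/3) + (4/7)·(42/5) + (2/7)·(11) = 964/105.

964/105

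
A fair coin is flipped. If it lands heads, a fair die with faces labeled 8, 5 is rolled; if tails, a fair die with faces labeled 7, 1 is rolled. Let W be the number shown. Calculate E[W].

21/4

E[W | heads] = (8+5)/2 = 13/2.
E[W | tails] = (7+1)/2 = 4.
E[W] = (1/2)·(13/2) + (1/2)·(4) = 21/4.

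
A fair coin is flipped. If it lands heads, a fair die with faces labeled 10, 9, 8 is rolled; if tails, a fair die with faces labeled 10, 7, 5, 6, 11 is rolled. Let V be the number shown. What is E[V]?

42/5

E[V | heads] = (10+9+8)/3 = 9.
E[V | tails] = (10+7+5+6+11)/5 = 39/5.
By the law of total expectation,
E[V] = (1/2)·(9) + (1/2)·(39/5) = 42/5.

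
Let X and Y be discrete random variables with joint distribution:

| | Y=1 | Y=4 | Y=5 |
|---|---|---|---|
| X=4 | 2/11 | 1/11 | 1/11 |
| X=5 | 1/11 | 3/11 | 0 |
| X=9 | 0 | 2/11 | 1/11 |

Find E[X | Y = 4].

P(Y = 4) = 6/11.
Σ X·P over the event = 4·(1/11) + 5·(3/11) + 9·(2/11) = 37/11.
E[X | Y = 4] = (37/11) / (6/11) = 37/6.

37/6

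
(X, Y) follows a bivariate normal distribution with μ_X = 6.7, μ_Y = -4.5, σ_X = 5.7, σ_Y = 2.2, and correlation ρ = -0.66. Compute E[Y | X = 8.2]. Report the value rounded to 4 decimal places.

The regression of Y on X has slope ρ·σ_Y/σ_X and passes through (μ_X, μ_Y).
E[Y | X=8.2] = -4.5 + (-0.66)·(2.2/5.7)·(8.2 − (6.7)) = -4.5 + (-0.25474)·(1.5) = -4.8821.

-4.8821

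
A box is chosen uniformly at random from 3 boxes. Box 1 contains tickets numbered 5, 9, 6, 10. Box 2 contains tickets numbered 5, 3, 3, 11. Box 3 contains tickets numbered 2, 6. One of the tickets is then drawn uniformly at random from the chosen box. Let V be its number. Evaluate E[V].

17/3

E[V | box 1] = (5+9+6+10)/4 = 15/2.
E[V | box 2] = (5+3+3+11)/4 = 11/2.
E[V | box 3] = (2+6)/2 = 4.
By the law of total expectation,
E[V] = (1/3)·(15/2) + (1/3)·(11/2) + (1/3)·(4) = 17/3.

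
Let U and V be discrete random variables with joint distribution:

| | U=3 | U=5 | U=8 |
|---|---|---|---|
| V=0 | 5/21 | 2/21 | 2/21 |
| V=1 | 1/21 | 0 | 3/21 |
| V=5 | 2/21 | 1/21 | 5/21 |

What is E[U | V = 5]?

51/8

P(V = 5) = 8/21.
Σ U·P over the event = 3·(2/21) + 5·(1/21) + 8·(5/21) = 17/7.
E[U | V = 5] = (17/7) / (8/21) = 51/8.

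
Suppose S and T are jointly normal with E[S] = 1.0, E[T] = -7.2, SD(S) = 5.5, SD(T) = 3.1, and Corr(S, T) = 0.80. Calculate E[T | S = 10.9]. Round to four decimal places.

The regression of T on S has slope ρ·σ_T/σ_S and passes through (μ_S, μ_T).
E[T | S=10.9] = -7.2 + (0.80)·(3.1/5.5)·(10.9 − (1.0)) = -7.2 + (0.45091)·(9.9) = -2.7360.

-2.7360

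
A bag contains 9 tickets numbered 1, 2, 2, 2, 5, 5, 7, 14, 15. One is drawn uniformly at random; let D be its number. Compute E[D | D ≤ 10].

24/7

P(D ≤ 10) = 7/9.
Σ over the event: 1·1/9 + 2·1/3 + 5·2/9 + 7·1/9 = 8/3.
E[D | D ≤ 10] = (8/3) / (7/9) = 24/7.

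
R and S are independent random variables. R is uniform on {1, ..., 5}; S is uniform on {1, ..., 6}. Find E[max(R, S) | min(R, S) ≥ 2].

9/2

P(min(R, S) ≥ 2) = 2/3.
Summing max(R,S)·P(x,y) over outcomes with min(R, S) ≥ 2 gives 3.
E[max(R, S) | min(R, S) ≥ 2] = (3) / (2/3) = 9/2.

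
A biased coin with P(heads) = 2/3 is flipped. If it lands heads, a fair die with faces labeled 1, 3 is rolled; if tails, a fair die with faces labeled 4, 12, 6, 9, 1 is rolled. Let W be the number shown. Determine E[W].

E[W | heads] = (1+3)/2 = 2.
E[W | tails] = (4+12+6+9+1)/5 = 32/5.
By the law of total expectation,
E[W] = (2/3)·(2) + (1/3)·(32/5) = 52/15.

52/15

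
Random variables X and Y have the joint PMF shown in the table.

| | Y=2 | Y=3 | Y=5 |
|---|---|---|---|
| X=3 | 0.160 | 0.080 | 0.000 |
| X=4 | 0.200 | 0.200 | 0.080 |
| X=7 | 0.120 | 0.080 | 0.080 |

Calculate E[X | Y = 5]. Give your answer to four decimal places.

5.5000

P(Y = 5) = 0.160.
Σ X·P over the event = 4·(0.080) + 7·(0.080) = 0.880.
E[X | Y = 5] = (0.880) / (0.160) = 5.5000.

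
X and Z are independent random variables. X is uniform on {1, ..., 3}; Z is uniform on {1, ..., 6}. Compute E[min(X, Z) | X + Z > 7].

8/3

P(X + Z > 7) = 1/6.
Summing min(X,Z)·P(x,y) over outcomes with X + Z > 7 gives 4/9.
E[min(X, Z) | X + Z > 7] = (4/9) / (1/6) = 8/3.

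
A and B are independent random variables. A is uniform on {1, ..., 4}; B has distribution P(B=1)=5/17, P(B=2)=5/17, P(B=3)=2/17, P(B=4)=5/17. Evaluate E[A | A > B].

88/27

P(A > B) = 27/68.
Summing A·P(x,y) over outcomes with A > B gives 22/17.
E[A | A > B] = (22/17) / (27/68) = 88/27.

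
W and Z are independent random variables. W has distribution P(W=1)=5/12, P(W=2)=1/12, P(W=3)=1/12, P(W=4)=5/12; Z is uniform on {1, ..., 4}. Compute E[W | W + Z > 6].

P(W + Z > 6) = 11/48.
Summing W·P(x,y) over outcomes with W + Z > 6 gives 43/48.
E[W | W + Z > 6] = (43/48) / (11/48) = 43/11.

43/11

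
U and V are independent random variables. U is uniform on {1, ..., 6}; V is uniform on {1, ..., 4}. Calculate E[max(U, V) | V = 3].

4

P(V = 3) = 1/4.
Summing max(U,V)·P(x,y) over outcomes with V = 3 gives 1.
E[max(U, V) | V = 3] = (1) / (1/4) = 4.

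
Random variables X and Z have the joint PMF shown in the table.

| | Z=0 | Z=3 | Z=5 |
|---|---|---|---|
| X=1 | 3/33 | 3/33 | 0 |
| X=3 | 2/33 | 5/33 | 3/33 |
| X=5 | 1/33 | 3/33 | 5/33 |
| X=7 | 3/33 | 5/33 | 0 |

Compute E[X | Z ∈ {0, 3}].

P(Z ∈ {0, 3}) = 25/33.
Σ X·P over the event = 1·(3/33) + 1·(3/33) + 3·(2/33) + 3·(5/33) + 5·(1/33) + 5·(3/33) + 7·(3/33) + 7·(5/33) = 103/33.
E[X | Z ∈ {0, 3}] = (103/33) / (25/33) = 103/25.

103/25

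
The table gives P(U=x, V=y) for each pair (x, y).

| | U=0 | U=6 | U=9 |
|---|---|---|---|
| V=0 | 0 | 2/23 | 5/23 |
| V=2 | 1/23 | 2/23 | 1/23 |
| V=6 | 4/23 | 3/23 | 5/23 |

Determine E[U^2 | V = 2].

153/4

P(V = 2) = 4/23.
Σ U^2·P over the event = 0·(1/23) + 36·(2/23) + 81·(1/23) = 153/23.
E[U^2 | V = 2] = (153/23) / (4/23) = 153/4.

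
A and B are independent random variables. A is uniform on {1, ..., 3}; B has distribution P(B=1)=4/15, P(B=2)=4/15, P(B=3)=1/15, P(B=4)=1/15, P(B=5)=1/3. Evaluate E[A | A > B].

8/3

P(A > B) = 4/15.
Summing A·P(x,y) over outcomes with A > B gives 32/45.
E[A | A > B] = (32/45) / (4/15) = 8/3.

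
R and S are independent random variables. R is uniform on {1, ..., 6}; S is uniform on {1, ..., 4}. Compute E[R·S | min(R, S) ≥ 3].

63/4

Outcomes with min(R, S) ≥ 3: (3,3), (3,4), (4,3), (4,4), (5,3), (5,4), (6,3), (6,4), each with probability 1/24.
E[R·S | min(R, S) ≥ 3] = (9 + 12 + 12 + 16 + 15 + 20 + 18 + 24) / 8 = 63/4.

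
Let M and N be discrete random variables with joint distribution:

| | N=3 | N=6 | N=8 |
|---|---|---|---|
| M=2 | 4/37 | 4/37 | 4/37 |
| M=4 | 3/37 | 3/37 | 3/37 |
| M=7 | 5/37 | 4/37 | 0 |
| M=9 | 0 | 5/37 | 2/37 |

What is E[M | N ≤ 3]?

P(N ≤ 3) = 12/37.
Σ M·P over the event = 2·(4/37) + 4·(3/37) + 7·(5/37) = 55/37.
E[M | N ≤ 3] = (55/37) / (12/37) = 55/12.

55/12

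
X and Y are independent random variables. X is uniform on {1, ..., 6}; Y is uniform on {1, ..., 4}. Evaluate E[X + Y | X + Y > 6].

8

Outcomes with X + Y > 6: (3,4), (4,3), (4,4), (5,2), (5,3), (5,4), (6,1), (6,2), (6,3), (6,4), each with probability 1/24.
E[X + Y | X + Y > 6] = (7 + 7 + 8 + 7 + 8 + 9 + 7 + 8 + 9 + 10) / 10 = 8.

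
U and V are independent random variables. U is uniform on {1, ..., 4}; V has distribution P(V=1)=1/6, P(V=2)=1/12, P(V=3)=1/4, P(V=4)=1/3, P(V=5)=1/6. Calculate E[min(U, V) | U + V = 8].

P(U + V = 8) = 1/8.
Summing min(U,V)·P(x,y) over outcomes with U + V = 8 gives 11/24.
E[min(U, V) | U + V = 8] = (11/24) / (1/8) = 11/3.

11/3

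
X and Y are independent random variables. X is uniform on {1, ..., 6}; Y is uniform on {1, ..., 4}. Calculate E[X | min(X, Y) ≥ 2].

4

P(min(X, Y) ≥ 2) = 5/8.
Summing X·P(x,y) over outcomes with min(X, Y) ≥ 2 gives 5/2.
E[X | min(X, Y) ≥ 2] = (5/2) / (5/8) = 4.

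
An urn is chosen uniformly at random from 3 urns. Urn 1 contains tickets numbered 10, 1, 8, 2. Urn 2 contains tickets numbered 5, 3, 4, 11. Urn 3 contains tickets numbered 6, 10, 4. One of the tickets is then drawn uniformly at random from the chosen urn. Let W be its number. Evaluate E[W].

53/9

E[W | urn 1] = (10+1+8+2)/4 = 21/4.
E[W | urn 2] = (5+3+4+11)/4 = 23/4.
E[W | urn 3] = (6+10+4)/3 = 20/3.
By the law of total expectation,
E[W] = (1/3)·(21/4) + (1/3)·(23/4) + (1/3)·(20/3) = 53/9.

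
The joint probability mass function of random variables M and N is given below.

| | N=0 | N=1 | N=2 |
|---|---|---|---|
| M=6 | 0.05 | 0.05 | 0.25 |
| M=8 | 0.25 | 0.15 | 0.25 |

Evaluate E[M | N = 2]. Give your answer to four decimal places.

P(N = 2) = 0.50.
Summing M·P(M=x,N=y) over the conditioning event gives 3.50.
E[M | N = 2] = (3.50) / (0.50) = 7.0000.

7.0000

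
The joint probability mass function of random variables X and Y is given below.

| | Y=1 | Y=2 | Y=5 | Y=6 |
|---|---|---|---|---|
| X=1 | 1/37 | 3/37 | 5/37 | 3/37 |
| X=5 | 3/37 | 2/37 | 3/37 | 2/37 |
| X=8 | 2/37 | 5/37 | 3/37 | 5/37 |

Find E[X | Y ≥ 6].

P(Y ≥ 6) = 10/37.
Σ X·P over the event = 1·(3/37) + 5·(2/37) + 8·(5/37) = 53/37.
E[X | Y ≥ 6] = (53/37) / (10/37) = 53/10.

53/10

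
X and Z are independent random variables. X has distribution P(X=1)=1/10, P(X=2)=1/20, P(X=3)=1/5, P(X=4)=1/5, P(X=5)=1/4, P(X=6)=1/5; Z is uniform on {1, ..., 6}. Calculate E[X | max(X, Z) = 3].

P(max(X, Z) = 3) = 1/8.
Summing X·P(x,y) over outcomes with max(X, Z) = 3 gives 1/3.
E[X | max(X, Z) = 3] = (1/3) / (1/8) = 8/3.

8/3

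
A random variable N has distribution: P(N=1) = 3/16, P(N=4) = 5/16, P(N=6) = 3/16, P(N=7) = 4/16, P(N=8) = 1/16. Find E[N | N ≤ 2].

P(N ≤ 2) = 3/16.
Σ over the event: 1·3/16 = 3/16.
E[N | N ≤ 2] = (3/16) / (3/16) = 1.

1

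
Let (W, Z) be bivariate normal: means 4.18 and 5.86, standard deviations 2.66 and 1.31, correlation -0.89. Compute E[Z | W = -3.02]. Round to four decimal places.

For a bivariate normal, E[Z | W=x] = μ_Z + ρ·(σ_Z/σ_W)·(x − μ_W).
E[Z | W=-3.02] = 5.86 + (-0.89)·(1.31/2.66)·(-3.02 − (4.18)) = 5.86 + (-0.43831)·(-7.2) = 9.0158.

9.0158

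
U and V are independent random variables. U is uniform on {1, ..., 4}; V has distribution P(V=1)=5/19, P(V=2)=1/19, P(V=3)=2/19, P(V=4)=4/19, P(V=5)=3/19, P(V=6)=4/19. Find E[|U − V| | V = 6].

P(V = 6) = 4/19.
Summing |U−V|·P(x,y) over outcomes with V = 6 gives 14/19.
E[|U − V| | V = 6] = (14/19) / (4/19) = 7/2.

7/2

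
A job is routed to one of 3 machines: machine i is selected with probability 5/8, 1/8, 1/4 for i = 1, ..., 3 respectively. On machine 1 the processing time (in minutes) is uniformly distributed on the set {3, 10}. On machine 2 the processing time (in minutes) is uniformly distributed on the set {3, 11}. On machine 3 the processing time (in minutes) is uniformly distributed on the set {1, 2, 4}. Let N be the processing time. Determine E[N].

E[N | machine 1] = (3+10)/2 = 13/2.
E[N | machine 2] = (3+11)/2 = 7.
E[N | machine 3] = (1+2+4)/3 = 7/3.
E[N] = (5/8)·(13/2) + (1/8)·(7) + (1/4)·(7/3) = 265/48.

265/48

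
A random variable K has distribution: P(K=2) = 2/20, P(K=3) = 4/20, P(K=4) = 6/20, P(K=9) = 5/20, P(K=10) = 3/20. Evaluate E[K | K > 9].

10

P(K > 9) = 3/20.
Σ over the event: 10·3/20 = 3/2.
E[K | K > 9] = (3/2) / (3/20) = 10.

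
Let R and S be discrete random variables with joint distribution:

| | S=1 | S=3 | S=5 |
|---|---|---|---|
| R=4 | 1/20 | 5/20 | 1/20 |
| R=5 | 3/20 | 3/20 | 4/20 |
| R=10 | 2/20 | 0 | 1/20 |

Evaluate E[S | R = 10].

7/3

P(R = 10) = 3/20.
Σ S·P over the event = 1·(2/20) + 5·(1/20) = 7/20.
E[S | R = 10] = (7/20) / (3/20) = 7/3.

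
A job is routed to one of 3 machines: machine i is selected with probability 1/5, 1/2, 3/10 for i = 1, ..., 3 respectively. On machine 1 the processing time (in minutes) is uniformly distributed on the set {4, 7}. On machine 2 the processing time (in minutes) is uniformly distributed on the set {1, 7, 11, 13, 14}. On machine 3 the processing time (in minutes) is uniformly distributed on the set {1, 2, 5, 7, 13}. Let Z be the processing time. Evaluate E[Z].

E[Z | machine 1] = (4+7)/2 = 11/2.
E[Z | machine 2] = (1+7+11+13+14)/5 = 46/5.
E[Z | machine 3] = (1+2+5+7+13)/5 = 28/5.
By the law of total expectation,
E[Z] = (1/5)·(11/2) + (1/2)·(46/5) + (3/10)·(28/5) = 369/50.

369/50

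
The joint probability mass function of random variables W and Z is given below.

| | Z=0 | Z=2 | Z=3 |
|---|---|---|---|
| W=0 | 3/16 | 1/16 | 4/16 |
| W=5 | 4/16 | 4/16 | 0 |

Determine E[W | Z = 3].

P(Z = 3) = 1/4.
Σ W·P over the event = 0·(4/16) = 0.
E[W | Z = 3] = (0) / (1/4) = 0.

0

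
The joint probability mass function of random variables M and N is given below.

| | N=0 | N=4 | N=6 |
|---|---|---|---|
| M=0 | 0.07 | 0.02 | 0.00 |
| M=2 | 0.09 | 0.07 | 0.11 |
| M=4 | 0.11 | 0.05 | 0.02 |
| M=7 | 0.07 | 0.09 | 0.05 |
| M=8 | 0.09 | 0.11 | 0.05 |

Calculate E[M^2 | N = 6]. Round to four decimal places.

P(N = 6) = 0.23.
Σ M^2·P over the event = 4·(0.11) + 16·(0.02) + 49·(0.05) + 64·(0.05) = 6.41.
E[M^2 | N = 6] = (6.41) / (0.23) = 27.8696.

27.8696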